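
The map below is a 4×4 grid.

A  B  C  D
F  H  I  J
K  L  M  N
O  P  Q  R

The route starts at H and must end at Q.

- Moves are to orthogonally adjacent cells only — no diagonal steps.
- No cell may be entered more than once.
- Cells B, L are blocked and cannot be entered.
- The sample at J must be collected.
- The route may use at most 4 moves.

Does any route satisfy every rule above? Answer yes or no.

no

Even ignoring the no-revisit rule, getting from H to Q via J needs at least 2 + 3 = 5 moves (Manhattan distance per leg), which exceeds the 4-move limit.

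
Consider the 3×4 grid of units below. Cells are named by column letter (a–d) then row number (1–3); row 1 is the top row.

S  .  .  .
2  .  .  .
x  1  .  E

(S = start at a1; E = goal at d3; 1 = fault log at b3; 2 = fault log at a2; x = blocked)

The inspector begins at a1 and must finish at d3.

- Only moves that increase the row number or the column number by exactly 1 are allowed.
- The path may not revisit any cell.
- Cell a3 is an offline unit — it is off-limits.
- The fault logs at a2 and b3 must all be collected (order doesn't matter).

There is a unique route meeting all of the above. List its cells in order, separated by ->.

a1 -> a2 -> b2 -> b3 -> c3 -> d3

Moves only go right or down, so the column and row indices never decrease.
Route from a1: down to a2, right to b2, down to b3, 2× right (reaching d3) — 5 moves in all.
Check: all required cells visited.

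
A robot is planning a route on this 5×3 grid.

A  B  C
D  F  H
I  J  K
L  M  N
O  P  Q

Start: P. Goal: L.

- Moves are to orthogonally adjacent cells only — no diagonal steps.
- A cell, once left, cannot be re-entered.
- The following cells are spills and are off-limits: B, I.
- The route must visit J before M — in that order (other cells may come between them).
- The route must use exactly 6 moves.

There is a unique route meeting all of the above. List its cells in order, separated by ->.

The waypoints must appear in the order J, M, with no cell reused.
Route from P: right to Q, 2× up (reaching K), left to J, down to M, left to L — 6 moves in all.
Check: order respected (J at step 4, M at step 5); 6 moves as required.

P -> Q -> N -> K -> J -> M -> L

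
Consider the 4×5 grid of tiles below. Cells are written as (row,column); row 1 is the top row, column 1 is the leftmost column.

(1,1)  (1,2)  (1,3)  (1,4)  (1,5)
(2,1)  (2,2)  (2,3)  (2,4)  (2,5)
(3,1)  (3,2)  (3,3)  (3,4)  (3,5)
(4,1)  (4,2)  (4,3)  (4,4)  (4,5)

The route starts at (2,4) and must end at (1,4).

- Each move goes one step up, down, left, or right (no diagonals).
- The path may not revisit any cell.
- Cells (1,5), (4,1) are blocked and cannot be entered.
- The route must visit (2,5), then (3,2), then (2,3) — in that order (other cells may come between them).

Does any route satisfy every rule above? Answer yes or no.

yes

One route that works: (2,4) → (2,5) → (3,5) → (3,4) → (3,3) → (3,2) → (2,2) → (2,3) → (1,3) → (1,4).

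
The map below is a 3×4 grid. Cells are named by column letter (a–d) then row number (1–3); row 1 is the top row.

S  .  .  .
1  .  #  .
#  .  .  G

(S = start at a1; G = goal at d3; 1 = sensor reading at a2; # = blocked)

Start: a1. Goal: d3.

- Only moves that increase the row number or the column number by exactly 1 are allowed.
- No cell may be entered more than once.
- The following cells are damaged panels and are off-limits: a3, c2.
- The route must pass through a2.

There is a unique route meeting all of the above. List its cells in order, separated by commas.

Moves only go right or down, so the column and row indices never decrease.
Route from a1: down 1 to a2, right 1 to b2, down 1 to b3, right 2 to d3 — 5 moves in all.
Check: all required cells visited.

a1, a2, b2, b3, c3, d3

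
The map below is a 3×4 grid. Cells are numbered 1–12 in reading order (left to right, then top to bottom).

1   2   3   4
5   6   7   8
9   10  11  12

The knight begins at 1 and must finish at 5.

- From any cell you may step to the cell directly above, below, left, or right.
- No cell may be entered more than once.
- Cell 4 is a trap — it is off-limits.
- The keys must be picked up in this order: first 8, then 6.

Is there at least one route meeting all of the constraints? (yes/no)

yes

One route that works: 1 → 2 → 3 → 7 → 8 → 12 → 11 → 10 → 6 → 5.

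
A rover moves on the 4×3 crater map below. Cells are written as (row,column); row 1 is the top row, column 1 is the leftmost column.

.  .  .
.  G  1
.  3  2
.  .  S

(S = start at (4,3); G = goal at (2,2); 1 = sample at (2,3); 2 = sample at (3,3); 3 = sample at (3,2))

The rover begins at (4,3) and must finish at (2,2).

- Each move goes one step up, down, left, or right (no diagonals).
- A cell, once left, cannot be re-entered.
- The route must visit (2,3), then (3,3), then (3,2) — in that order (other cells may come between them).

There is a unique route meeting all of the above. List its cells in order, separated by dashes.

(4,3) - (4,2) - (4,1) - (3,1) - (2,1) - (1,1) - (1,2) - (1,3) - (2,3) - (3,3) - (3,2) - (2,2)

The waypoints must appear in the order (2,3), (3,3), (3,2), with no cell reused.
Route from (4,3): left 2 to (4,1), up 3 to (1,1), right 2 to (1,3), down 2 to (3,3), left 1 to (3,2), up 1 to (2,2) — 11 moves in all.
Check: order respected (1 at step 8, 2 at step 9, 3 at step 10).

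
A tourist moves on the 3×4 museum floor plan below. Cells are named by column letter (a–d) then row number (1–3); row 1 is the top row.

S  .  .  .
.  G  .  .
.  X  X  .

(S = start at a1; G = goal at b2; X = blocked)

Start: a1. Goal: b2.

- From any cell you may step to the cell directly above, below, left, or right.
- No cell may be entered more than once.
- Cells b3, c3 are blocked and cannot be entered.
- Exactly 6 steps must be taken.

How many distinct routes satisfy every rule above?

Need simple routes of exactly 6 moves from a1 to b2 (Manhattan distance 2, so 2 moves are spent on a detour and 2 undoing it).
Enumerating: a1 b1 c1 d1 d2 c2 b2.
That gives 1 route.

1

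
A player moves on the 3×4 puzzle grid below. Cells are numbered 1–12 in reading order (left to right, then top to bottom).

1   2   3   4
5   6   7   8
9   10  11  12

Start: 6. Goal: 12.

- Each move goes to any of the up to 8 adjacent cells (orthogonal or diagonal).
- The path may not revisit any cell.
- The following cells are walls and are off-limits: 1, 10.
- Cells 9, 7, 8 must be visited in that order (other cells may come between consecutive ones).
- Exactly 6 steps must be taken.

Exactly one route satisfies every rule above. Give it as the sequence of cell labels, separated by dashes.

6 - 9 - 5 - 2 - 7 - 8 - 12

The waypoints must appear in the order 9, 7, 8, with no cell reused.
Route from 6: down-left to 9, up to 5, up-right to 2, down-right to 7, right to 8, down to 12 — 6 moves in all.
Check: order respected (9 at step 1, 7 at step 4, 8 at step 5); 6 moves as required.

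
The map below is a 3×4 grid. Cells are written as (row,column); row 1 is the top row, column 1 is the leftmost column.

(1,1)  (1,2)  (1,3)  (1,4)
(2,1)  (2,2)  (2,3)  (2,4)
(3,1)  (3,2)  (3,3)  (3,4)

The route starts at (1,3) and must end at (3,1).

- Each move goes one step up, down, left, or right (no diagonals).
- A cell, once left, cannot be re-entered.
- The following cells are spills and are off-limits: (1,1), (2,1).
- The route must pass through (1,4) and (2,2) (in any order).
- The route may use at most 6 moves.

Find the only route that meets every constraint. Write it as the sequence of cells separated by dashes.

The 6-move cap with required stops at (1,4), (2,2) leaves no slack for detours.
Route from (1,3): right to (1,4), down to (2,4), 2× left (reaching (2,2)), down to (3,2), left to (3,1) — 6 moves in all.
Check: all required cells visited; 6 ≤ 6 moves.

(1,3) - (1,4) - (2,4) - (2,3) - (2,2) - (3,2) - (3,1)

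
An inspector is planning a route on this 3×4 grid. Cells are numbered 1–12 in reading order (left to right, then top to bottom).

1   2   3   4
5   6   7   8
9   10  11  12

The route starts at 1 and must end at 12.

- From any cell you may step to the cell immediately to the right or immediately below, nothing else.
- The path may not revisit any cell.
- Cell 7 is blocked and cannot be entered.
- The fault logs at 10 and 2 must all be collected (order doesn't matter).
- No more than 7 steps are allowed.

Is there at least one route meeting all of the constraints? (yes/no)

yes

One route that works: 1 → 2 → 6 → 10 → 11 → 12.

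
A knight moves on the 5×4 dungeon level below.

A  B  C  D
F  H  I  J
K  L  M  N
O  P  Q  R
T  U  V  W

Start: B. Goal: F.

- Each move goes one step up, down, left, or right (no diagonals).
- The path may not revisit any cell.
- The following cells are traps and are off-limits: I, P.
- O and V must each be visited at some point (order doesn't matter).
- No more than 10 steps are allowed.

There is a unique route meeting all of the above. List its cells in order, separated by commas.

B, H, L, M, Q, V, U, T, O, K, F

Any route must reach O and V and still end at F within 10 moves, so the order of the required stops is forced.
Route from B: down 2 to L, right 1 to M, down 2 to V, left 2 to T, up 3 to F — 10 moves in all.
Check: all required cells visited; 10 ≤ 10 moves.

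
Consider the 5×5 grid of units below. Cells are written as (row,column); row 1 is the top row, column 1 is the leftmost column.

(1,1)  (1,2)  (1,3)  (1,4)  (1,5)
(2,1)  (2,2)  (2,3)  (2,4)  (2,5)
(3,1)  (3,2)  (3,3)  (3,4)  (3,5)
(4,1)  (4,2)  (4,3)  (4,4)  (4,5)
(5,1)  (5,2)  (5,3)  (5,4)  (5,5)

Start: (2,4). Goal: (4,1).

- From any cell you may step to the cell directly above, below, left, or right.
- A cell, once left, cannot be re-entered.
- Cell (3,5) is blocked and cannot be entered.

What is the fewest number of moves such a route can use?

The Manhattan distance from (2,4) to (4,1) is |2−4| + |4−1| = 5, so at least 5 moves are needed.
A route of 5 moves achieves this: (2,4) → (3,4) → (4,4) → (4,3) → (4,2) → (4,1).
Since 5 matches the lower bound, it is optimal.

5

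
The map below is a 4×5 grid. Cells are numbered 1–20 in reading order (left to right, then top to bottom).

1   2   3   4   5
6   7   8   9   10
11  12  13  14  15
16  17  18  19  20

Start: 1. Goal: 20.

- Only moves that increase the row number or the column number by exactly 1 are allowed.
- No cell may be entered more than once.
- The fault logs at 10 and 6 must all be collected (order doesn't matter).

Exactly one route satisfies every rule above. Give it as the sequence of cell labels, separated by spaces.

Moves only go right or down, so the column and row indices never decrease.
Route from 1: down 1 to 6, right 4 to 10, down 2 to 20 — 7 moves in all.
Check: all required cells visited.

1 6 7 8 9 10 15 20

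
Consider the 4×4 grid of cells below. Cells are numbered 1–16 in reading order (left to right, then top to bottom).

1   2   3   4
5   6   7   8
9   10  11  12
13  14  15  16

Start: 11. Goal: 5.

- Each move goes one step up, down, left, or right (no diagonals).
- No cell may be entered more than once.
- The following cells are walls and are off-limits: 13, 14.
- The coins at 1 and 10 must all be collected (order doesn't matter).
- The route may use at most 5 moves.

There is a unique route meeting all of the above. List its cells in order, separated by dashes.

11 - 10 - 6 - 2 - 1 - 5

Any route must reach 1 and 10 and still end at 5 within 5 moves, so the order of the required stops is forced.
Route from 11: left to 10, 2× up (reaching 2), left to 1, down to 5 — 5 moves in all.
Check: all required cells visited; 5 ≤ 5 moves.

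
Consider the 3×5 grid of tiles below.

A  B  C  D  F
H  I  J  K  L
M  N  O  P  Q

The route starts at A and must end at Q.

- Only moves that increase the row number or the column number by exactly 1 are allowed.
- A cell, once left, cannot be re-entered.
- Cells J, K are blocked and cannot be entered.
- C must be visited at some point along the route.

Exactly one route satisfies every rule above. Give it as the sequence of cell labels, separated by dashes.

A - B - C - D - F - L - Q

Moves only go right or down, so the column and row indices never decrease.
Route from A: right 4 to F, down 2 to Q — 6 moves in all.
Check: all required cells visited.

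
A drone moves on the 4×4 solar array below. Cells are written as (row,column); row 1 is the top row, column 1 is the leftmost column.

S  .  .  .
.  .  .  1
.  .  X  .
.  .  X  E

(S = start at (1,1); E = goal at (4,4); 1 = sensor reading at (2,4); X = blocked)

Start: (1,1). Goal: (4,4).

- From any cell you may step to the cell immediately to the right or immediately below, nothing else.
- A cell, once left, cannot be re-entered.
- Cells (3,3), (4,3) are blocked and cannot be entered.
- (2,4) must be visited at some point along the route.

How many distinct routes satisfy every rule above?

A right/down-only route from (1,1) to (4,4) makes exactly 3 down-moves and 3 right-moves in some order.
With no other constraints that would be C(6,3) = 20 routes.
Split at (2,4) and multiply the segment counts (each segment already excludes blocked cells): (1,1)→(2,4): 4; (2,4)→(4,4): 1; product = 4.
That gives 4 routes.

4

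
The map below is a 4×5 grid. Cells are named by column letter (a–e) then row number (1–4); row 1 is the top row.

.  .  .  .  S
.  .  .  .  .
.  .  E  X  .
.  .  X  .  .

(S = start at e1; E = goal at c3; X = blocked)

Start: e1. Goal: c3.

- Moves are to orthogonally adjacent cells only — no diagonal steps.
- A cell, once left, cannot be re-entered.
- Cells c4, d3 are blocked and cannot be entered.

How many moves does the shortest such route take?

The Manhattan distance from e1 to c3 is |1−3| + |5−3| = 4, so at least 4 moves are needed.
A route of 4 moves achieves this: e1 → e2 → d2 → c2 → c3.
Since 4 matches the lower bound, it is optimal.

4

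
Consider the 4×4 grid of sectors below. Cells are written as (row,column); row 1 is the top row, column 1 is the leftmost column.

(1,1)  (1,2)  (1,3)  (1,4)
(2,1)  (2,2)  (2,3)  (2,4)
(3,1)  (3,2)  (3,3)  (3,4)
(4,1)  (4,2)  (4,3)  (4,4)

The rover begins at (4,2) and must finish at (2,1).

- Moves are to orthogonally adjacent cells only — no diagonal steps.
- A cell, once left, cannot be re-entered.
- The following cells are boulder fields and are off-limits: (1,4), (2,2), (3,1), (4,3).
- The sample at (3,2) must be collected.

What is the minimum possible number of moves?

Any route passes through (3,2) somewhere between (4,2) and (2,1). Summing Manhattan distances along the two legs ((4,2) → (3,2) → (2,1)) gives a lower bound of 1 + 2 = 3 moves.
That bound ignores the blocked cells. Measuring each leg by the fewest moves that actually steer around them ((4,2)→(3,2): 1; (3,2)→(2,1): 6) raises the lower bound to 7.
A route of 7 moves exists: (4,2) → (3,2) → (3,3) → (2,3) → (1,3) → (1,2) → (1,1) → (2,1).
Since 7 matches that lower bound, it is optimal.

7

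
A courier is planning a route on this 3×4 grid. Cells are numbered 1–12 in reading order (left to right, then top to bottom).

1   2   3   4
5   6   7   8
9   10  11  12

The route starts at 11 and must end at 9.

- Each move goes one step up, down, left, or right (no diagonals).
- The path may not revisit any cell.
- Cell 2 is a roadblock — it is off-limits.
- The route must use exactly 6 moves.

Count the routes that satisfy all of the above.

Need simple routes of exactly 6 moves from 11 to 9 (Manhattan distance 2, so 2 moves are spent on a detour and 2 undoing it).
Enumerating: 11 12 8 7 6 10 9 | 11 12 8 7 6 5 9.
That gives 2 routes.

2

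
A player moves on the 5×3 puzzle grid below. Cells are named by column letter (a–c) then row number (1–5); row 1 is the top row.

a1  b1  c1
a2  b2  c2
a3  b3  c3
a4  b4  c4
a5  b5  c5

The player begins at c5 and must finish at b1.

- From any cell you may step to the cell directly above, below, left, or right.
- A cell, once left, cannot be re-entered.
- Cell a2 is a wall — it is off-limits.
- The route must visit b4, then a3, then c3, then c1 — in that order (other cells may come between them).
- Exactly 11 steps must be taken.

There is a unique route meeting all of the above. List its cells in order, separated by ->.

c5 -> c4 -> b4 -> b5 -> a5 -> a4 -> a3 -> b3 -> c3 -> c2 -> c1 -> b1

The waypoints must appear in the order b4, a3, c3, c1, with no cell reused.
Route from c5: up to c4, left to b4, down to b5, left to a5, 2× up (reaching a3), 2× right (reaching c3), 2× up (reaching c1), left to b1 — 11 moves in all.
Check: order respected (b4 at step 2, a3 at step 6, c3 at step 8, c1 at step 10); 11 moves as required.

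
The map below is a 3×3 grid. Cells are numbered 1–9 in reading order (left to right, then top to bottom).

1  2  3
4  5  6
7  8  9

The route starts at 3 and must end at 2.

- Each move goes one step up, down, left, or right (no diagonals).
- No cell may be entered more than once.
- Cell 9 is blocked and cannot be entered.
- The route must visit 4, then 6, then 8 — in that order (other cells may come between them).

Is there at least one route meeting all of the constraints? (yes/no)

Ignoring the required order, 1 revisit-free route from 3 to 2 passes through all of 4, 6, and 8; the waypoint orders that occur are 6 → 8 → 4 (1) — never 4 → 6 → 8.

no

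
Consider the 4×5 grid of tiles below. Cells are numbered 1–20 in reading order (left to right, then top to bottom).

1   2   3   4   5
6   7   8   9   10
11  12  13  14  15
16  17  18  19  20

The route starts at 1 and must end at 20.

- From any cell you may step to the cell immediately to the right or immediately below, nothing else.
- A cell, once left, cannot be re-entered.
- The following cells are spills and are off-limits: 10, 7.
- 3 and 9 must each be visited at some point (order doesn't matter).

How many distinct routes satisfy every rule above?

A right/down-only route from 1 to 20 makes exactly 3 down-moves and 4 right-moves in some order.
With no other constraints that would be C(7,3) = 35 routes.
A monotone route can only reach the required cells in the order 3, 9, so split there and multiply the segment counts (each segment already excludes blocked cells): 1→3: 1; 3→9: 2; 9→20: 2; product = 4.
That gives 4 routes.

4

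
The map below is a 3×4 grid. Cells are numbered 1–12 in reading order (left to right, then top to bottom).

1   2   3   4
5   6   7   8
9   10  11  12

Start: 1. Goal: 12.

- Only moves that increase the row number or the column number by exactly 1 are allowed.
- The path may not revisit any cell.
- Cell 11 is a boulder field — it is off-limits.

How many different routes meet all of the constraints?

A right/down-only route from 1 to 12 makes exactly 2 down-moves and 3 right-moves in some order.
With no other constraints that would be C(5,2) = 10 routes.
Subtract routes through each blocked cell (inclusion–exclusion for overlaps): − through 11: 6 → 4.
That gives 4 routes.

4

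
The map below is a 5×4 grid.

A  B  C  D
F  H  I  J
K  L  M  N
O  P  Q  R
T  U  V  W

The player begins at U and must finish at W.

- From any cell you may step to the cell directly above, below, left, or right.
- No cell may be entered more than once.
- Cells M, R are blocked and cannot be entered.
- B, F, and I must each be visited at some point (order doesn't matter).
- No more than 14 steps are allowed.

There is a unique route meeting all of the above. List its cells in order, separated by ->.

The 14-move cap with required stops at B, F, I leaves no slack for detours.
Route from U: left 1 to T, up 4 to A, right 2 to C, down 1 to I, left 1 to H, down 2 to P, right 1 to Q, down 1 to V, right 1 to W — 14 moves in all.
Check: all required cells visited; 14 ≤ 14 moves.

U -> T -> O -> K -> F -> A -> B -> C -> I -> H -> L -> P -> Q -> V -> W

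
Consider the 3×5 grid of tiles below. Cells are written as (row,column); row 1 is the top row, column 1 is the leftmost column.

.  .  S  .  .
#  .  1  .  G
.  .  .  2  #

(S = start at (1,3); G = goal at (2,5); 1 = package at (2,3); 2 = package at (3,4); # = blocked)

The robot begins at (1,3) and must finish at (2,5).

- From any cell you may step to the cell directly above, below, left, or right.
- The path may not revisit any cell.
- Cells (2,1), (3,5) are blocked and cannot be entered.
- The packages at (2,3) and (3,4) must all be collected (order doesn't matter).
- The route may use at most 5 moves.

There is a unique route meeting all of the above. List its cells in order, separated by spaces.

The 5-move cap with required stops at (2,3), (3,4) leaves no slack for detours.
Route from (1,3): down 2 to (3,3), right 1 to (3,4), up 1 to (2,4), right 1 to (2,5) — 5 moves in all.
Check: all required cells visited; 5 ≤ 5 moves.

(1,3) (2,3) (3,3) (3,4) (2,4) (2,5)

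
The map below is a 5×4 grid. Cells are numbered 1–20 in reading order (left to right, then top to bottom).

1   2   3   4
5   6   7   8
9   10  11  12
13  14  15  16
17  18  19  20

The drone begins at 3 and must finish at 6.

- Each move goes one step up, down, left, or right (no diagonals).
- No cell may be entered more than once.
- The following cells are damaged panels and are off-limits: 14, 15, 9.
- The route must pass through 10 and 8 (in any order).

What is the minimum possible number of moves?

Any route passes through 10 and 8 in some order between 3 and 6. Summing Manhattan distances along each leg and taking the cheapest ordering (3 → 8 → 10 → 6) gives a lower bound of 2 + 3 + 1 = 6 moves.
A route of 6 moves achieves this: 3 → 7 → 8 → 12 → 11 → 10 → 6.
Since 6 matches the lower bound, it is optimal.

6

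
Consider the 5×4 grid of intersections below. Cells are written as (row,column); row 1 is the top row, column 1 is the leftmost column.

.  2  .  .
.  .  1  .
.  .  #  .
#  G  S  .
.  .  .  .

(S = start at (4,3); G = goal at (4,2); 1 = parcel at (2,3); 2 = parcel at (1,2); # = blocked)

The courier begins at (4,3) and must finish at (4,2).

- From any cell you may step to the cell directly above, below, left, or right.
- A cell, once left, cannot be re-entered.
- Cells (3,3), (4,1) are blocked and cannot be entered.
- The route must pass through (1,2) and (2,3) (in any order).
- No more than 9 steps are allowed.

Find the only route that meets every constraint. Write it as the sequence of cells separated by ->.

The budget equals the shortest possible length, so every move has to be on a shortest route through the required cells.
Route from (4,3): right to (4,4), 2× up (reaching (2,4)), left to (2,3), up to (1,3), left to (1,2), 3× down (reaching (4,2)) — 9 moves in all.
Check: all required cells visited; 9 ≤ 9 moves.

(4,3) -> (4,4) -> (3,4) -> (2,4) -> (2,3) -> (1,3) -> (1,2) -> (2,2) -> (3,2) -> (4,2)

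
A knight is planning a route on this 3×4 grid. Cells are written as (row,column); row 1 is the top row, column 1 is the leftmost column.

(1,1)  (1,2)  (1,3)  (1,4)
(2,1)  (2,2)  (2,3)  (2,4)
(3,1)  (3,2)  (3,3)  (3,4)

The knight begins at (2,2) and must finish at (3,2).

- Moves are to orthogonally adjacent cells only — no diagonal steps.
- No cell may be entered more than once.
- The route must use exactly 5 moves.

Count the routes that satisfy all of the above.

Need simple routes of exactly 5 moves from (2,2) to (3,2) (Manhattan distance 1, so 2 moves are spent on a detour and 2 undoing it).
Enumerating: (2,2) (1,2) (1,1) (2,1) (3,1) (3,2) | (2,2) (1,2) (1,3) (2,3) (3,3) (3,2) | (2,2) (2,3) (2,4) (3,4) (3,3) (3,2).
That gives 3 routes.

3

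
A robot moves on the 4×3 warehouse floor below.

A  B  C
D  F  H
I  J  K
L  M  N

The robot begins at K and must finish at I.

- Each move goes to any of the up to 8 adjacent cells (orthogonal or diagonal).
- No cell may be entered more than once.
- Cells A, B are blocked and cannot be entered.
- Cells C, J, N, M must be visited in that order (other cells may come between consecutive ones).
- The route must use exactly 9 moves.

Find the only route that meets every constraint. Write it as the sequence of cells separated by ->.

K -> H -> C -> F -> D -> J -> N -> M -> L -> I

The waypoints must appear in the order C, J, N, M, with no cell reused.
Route from K: up 2 to C, down-left 1 to F, left 1 to D, down-right 2 to N, left 2 to L, up 1 to I — 9 moves in all.
Check: order respected (C at step 2, J at step 5, N at step 6, M at step 7); 9 moves as required.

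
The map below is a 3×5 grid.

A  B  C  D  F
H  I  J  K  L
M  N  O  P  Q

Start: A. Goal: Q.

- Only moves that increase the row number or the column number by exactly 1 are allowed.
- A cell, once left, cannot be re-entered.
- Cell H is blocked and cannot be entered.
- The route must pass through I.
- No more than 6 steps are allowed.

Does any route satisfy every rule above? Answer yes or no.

yes

One route that works: A → B → I → N → O → P → Q.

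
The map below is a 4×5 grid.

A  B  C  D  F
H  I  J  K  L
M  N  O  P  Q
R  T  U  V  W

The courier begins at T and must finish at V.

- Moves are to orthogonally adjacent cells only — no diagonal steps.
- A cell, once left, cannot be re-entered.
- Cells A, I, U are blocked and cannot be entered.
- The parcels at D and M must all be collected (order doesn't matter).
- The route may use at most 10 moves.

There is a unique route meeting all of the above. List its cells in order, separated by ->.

Any route must reach D and M and still end at V within 10 moves, so the order of the required stops is forced.
Route from T: left to R, up to M, 2× right (reaching O), 2× up (reaching C), right to D, 3× down (reaching V) — 10 moves in all.
Check: all required cells visited; 10 ≤ 10 moves.

T -> R -> M -> N -> O -> J -> C -> D -> K -> P -> V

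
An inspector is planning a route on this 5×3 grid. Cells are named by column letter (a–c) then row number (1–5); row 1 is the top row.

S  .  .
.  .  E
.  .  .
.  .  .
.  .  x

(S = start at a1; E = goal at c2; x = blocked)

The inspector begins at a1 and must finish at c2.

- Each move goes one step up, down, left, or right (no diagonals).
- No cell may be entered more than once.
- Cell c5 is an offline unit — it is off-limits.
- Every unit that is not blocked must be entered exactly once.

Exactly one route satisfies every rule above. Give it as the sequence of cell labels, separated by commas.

Need to visit all 14 open cells exactly once, starting at a1 and ending at c2.
Cell c1 has only two open neighbours (c2 and b1), so the path must pass straight through it: one of those is the cell it's entered from and the other is where it exits.
Route from a1: down 4 to a5, right 1 to b5, up 1 to b4, right 1 to c4, up 1 to c3, left 1 to b3, up 2 to b1, right 1 to c1, down 1 to c2 — 13 moves in all.
Check: all 14 open cells covered.

a1, a2, a3, a4, a5, b5, b4, c4, c3, b3, b2, b1, c1, c2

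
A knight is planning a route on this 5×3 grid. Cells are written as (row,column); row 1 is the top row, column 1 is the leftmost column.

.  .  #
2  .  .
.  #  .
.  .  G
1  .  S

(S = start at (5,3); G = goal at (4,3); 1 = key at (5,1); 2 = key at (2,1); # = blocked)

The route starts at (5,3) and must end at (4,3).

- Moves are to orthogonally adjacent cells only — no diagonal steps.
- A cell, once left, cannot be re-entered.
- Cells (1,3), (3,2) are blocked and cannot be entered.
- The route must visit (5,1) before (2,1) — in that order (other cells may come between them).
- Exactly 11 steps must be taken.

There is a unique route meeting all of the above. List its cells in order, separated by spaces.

The waypoints must appear in the order (5,1), (2,1), with no cell reused.
Route from (5,3): left 2 to (5,1), up 4 to (1,1), right 1 to (1,2), down 1 to (2,2), right 1 to (2,3), down 2 to (4,3) — 11 moves in all.
Check: order respected (1 at step 2, 2 at step 5); 11 moves as required.

(5,3) (5,2) (5,1) (4,1) (3,1) (2,1) (1,1) (1,2) (2,2) (2,3) (3,3) (4,3)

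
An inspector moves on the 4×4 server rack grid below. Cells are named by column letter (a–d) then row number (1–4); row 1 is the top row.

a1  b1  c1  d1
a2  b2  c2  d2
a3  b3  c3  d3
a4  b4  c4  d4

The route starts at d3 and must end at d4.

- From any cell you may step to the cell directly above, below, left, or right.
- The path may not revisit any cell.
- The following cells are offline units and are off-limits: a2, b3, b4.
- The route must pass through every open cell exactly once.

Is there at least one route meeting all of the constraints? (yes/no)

Cell a1 has only one open neighbour but is neither the start nor the goal, so a Hamiltonian route would have to both enter and leave it through the same neighbour — impossible without revisiting.

no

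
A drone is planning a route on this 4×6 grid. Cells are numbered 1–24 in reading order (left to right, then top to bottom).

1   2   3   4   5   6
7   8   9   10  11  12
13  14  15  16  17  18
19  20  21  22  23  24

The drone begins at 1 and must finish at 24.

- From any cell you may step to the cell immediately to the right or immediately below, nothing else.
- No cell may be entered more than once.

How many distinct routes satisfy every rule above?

56

A right/down-only route from 1 to 24 makes exactly 3 down-moves and 5 right-moves in some order.
With no other constraints that would be C(8,3) = 56 routes.
That gives 56 routes.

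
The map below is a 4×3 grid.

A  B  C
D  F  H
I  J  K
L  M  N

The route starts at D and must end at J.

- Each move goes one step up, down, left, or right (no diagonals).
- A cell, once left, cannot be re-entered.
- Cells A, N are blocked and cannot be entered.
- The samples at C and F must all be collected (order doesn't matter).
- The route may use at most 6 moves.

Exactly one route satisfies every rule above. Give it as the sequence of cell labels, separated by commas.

Any route must reach C and F and still end at J within 6 moves, so the order of the required stops is forced.
Route from D: right 1 to F, up 1 to B, right 1 to C, down 2 to K, left 1 to J — 6 moves in all.
Check: all required cells visited; 6 ≤ 6 moves.

D, F, B, C, H, K, J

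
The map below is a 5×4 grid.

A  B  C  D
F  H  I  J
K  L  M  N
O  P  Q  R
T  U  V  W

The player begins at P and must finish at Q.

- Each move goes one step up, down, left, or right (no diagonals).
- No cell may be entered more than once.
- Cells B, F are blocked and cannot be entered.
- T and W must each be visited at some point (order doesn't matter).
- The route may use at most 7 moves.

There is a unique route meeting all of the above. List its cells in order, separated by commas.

P, O, T, U, V, W, R, Q

Any route must reach T and W and still end at Q within 7 moves, so the order of the required stops is forced.
Route from P: left to O, down to T, 3× right (reaching W), up to R, left to Q — 7 moves in all.
Check: all required cells visited; 7 ≤ 7 moves.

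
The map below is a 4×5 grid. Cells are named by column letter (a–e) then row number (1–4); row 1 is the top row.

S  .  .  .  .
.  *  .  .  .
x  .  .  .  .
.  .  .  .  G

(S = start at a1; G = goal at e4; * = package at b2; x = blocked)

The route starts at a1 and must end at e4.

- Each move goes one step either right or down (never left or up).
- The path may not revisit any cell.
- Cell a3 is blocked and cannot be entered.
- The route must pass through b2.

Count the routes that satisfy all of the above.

A right/down-only route from a1 to e4 makes exactly 3 down-moves and 4 right-moves in some order.
With no other constraints that would be C(7,3) = 35 routes.
Split at b2 and multiply the segment counts (each segment already excludes blocked cells): a1→b2: 2; b2→e4: 10; product = 20.
That gives 20 routes.

20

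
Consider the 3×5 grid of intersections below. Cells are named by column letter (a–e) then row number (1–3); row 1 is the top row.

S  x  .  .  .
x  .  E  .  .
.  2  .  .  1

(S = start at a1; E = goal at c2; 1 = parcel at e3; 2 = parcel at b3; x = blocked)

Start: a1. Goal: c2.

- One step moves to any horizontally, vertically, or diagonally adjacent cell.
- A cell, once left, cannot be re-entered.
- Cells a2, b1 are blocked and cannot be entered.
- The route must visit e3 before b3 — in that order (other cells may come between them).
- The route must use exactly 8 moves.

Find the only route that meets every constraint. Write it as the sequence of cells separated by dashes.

a1 - b2 - c1 - d2 - e3 - d3 - c3 - b3 - c2

The waypoints must appear in the order e3, b3, with no cell reused.
Route from a1: down-right to b2, up-right to c1, 2× down-right (reaching e3), 3× left (reaching b3), up-right to c2 — 8 moves in all.
Check: order respected (1 at step 4, 2 at step 7); 8 moves as required.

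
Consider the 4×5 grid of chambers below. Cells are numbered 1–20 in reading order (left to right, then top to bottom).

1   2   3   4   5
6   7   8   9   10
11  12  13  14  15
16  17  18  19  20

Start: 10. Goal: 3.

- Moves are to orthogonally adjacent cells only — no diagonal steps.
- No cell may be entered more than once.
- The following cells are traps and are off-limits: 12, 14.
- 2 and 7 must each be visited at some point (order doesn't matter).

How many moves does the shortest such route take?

Any route passes through 2 and 7 in some order between 10 and 3. Summing Manhattan distances along each leg and taking the cheapest ordering (10 → 7 → 2 → 3) gives a lower bound of 3 + 1 + 1 = 5 moves.
A route of 5 moves achieves this: 10 → 9 → 8 → 7 → 2 → 3.
Since 5 matches the lower bound, it is optimal.

5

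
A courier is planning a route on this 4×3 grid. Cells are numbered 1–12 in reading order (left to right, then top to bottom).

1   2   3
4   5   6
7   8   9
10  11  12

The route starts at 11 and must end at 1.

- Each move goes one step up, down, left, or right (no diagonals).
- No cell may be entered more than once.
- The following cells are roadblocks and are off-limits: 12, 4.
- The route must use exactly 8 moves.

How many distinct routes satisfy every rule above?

3

Need simple routes of exactly 8 moves from 11 to 1 (Manhattan distance 4, so 2 moves are spent on a detour and 2 undoing it).
Enumerating: 11 10 7 8 5 6 3 2 1 | 11 10 7 8 9 6 3 2 1 | 11 10 7 8 9 6 5 2 1.
That gives 3 routes.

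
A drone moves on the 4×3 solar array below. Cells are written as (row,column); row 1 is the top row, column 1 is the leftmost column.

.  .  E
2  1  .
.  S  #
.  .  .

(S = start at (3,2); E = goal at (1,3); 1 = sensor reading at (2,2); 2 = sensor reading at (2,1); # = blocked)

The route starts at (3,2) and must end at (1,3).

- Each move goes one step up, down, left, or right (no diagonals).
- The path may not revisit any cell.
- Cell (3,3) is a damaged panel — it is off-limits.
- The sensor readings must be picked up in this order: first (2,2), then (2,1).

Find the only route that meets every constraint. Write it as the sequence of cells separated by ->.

The waypoints must appear in the order (2,2), (2,1), with no cell reused.
Route from (3,2): up to (2,2), left to (2,1), up to (1,1), 2× right (reaching (1,3)) — 5 moves in all.
Check: order respected (1 at step 1, 2 at step 2).

(3,2) -> (2,2) -> (2,1) -> (1,1) -> (1,2) -> (1,3)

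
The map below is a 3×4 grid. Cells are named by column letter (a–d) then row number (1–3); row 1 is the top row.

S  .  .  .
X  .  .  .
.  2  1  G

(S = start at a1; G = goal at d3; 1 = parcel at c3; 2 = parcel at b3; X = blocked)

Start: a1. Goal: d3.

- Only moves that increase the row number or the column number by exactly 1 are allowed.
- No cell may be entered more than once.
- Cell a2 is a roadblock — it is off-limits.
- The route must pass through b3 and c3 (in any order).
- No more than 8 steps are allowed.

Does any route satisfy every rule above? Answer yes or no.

yes

One route that works: a1 → b1 → b2 → b3 → c3 → d3.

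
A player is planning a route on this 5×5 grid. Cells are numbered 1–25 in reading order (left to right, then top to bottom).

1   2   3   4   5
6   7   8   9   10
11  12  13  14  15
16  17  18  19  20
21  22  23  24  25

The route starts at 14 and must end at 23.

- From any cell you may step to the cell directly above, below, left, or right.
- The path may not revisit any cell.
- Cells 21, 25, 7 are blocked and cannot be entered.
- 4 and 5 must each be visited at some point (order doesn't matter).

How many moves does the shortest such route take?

9

Any route passes through 4 and 5 in some order between 14 and 23. Summing Manhattan distances along each leg and taking the cheapest ordering (14 → 4 → 5 → 23) gives a lower bound of 2 + 1 + 6 = 9 moves.
A route of 9 moves achieves this: 14 → 9 → 4 → 5 → 10 → 15 → 20 → 19 → 24 → 23.
Since 9 matches the lower bound, it is optimal.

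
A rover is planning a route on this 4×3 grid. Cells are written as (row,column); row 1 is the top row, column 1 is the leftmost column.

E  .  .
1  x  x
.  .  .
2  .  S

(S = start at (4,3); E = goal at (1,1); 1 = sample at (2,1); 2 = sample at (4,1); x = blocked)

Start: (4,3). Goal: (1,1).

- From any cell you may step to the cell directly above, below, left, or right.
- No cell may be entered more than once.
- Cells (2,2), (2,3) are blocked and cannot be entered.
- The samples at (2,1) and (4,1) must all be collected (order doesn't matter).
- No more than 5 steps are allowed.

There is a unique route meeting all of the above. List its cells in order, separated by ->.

The 5-move cap with required stops at (2,1), (4,1) leaves no slack for detours.
Route from (4,3): left 2 to (4,1), up 3 to (1,1) — 5 moves in all.
Check: all required cells visited; 5 ≤ 5 moves.

(4,3) -> (4,2) -> (4,1) -> (3,1) -> (2,1) -> (1,1)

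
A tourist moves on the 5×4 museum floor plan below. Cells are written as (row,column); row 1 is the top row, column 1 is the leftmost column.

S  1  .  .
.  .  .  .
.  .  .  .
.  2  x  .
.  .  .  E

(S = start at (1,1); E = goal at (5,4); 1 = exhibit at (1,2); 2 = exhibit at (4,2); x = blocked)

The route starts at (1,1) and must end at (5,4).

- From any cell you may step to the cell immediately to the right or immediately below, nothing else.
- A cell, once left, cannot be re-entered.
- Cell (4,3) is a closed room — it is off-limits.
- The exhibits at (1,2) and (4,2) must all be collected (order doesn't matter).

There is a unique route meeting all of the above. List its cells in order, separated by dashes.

(1,1) - (1,2) - (2,2) - (3,2) - (4,2) - (5,2) - (5,3) - (5,4)

Moves only go right or down, so the column and row indices never decrease.
Route from (1,1): right 1 to (1,2), down 4 to (5,2), right 2 to (5,4) — 7 moves in all.
Check: all required cells visited.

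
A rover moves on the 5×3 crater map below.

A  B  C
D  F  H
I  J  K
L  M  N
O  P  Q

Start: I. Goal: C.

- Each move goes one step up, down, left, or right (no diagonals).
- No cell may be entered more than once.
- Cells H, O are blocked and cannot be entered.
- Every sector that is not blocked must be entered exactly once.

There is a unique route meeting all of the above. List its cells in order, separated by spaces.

I L M P Q N K J F D A B C

Need to visit all 13 open cells exactly once, starting at I and ending at C.
Route from I: down 1 to L, right 1 to M, down 1 to P, right 1 to Q, up 2 to K, left 1 to J, up 1 to F, left 1 to D, up 1 to A, right 2 to C — 12 moves in all.
Check: all 13 open cells covered.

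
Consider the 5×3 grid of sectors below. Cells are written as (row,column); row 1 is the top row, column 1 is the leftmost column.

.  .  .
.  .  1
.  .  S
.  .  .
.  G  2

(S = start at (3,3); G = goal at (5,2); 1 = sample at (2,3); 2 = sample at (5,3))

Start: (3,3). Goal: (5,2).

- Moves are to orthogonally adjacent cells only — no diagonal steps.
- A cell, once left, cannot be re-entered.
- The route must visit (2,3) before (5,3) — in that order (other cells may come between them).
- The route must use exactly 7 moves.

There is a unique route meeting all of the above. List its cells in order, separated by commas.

(3,3), (2,3), (2,2), (3,2), (4,2), (4,3), (5,3), (5,2)

The waypoints must appear in the order (2,3), (5,3), with no cell reused.
Route from (3,3): up 1 to (2,3), left 1 to (2,2), down 2 to (4,2), right 1 to (4,3), down 1 to (5,3), left 1 to (5,2) — 7 moves in all.
Check: order respected (1 at step 1, 2 at step 6); 7 moves as required.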